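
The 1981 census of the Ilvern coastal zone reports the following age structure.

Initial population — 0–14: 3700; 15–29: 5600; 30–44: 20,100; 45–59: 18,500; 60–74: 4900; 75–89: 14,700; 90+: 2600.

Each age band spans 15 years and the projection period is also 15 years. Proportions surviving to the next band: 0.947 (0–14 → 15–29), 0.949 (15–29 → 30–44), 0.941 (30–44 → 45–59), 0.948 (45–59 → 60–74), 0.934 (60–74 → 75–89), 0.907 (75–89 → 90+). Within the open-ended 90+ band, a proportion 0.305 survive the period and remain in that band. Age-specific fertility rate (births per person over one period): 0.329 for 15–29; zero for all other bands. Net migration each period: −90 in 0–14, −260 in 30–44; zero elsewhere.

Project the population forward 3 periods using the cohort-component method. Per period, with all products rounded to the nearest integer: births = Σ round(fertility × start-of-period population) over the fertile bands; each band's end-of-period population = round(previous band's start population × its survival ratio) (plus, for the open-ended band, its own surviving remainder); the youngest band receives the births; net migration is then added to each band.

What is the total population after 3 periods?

Let group 1 be 0–14 through group 7 = 90+.
— Period 1 —
Births: 5600 × 0.329 = 1842
Group 2: 3700 × 0.947 = 3504
Group 3: 5600 × 0.949 = 5314
Group 4: 20100 × 0.941 = 18914
Group 5: 18500 × 0.948 = 17538
Group 6: 4900 × 0.934 = 4577
Group 7: 14700 × 0.907 + 2600 × 0.305 = 13333 + 793 = 14126
Net migration: Group 1 − 90 → 1752; Group 3 − 260 → 5054
End of period: [1752, 3504, 5054, 18914, 17538, 4577, 14126]
— Period 2 —
Births: 3504 × 0.329 = 1153
Group 2: 1752 × 0.947 = 1659
Group 3: 3504 × 0.949 = 3325
Group 4: 5054 × 0.941 = 4756
Group 5: 18914 × 0.948 = 17930
Group 6: 17538 × 0.934 = 16380
Group 7: 4577 × 0.907 + 14126 × 0.305 = 4151 + 4308 = 8459
Net migration: Group 1 − 90 → 1063; Group 3 − 260 → 3065
End of period: [1063, 1659, 3065, 4756, 17930, 16380, 8459]
— Period 3 —
Births: 1659 × 0.329 = 546
Group 2: 1063 × 0.947 = 1007
Group 3: 1659 × 0.949 = 1574
Group 4: 3065 × 0.941 = 2884
Group 5: 4756 × 0.948 = 4509
Group 6: 17930 × 0.934 = 16747
Group 7: 16380 × 0.907 + 8459 × 0.305 = 14857 + 2580 = 17437
Net migration: Group 1 − 90 → 456; Group 3 − 260 → 1314
End of period: [456, 1007, 1314, 2884, 4509, 16747, 17437]
Total after period 3: 456 + 1007 + 1314 + 2884 + 4509 + 16747 + 17437 = 44354

44354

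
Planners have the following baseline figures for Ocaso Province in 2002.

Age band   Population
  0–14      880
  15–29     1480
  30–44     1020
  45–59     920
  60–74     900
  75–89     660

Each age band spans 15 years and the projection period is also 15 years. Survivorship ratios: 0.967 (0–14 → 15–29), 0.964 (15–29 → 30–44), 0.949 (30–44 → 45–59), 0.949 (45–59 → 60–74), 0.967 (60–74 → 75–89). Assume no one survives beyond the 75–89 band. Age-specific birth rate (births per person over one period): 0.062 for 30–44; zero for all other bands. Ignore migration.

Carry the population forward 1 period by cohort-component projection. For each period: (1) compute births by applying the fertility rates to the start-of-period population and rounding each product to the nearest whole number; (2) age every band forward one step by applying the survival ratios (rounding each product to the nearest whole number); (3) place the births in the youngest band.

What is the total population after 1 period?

5052

(Bands numbered youngest = 1 to oldest = 6.)
After projecting period 1:
Births: 1020 × 0.062 = 63
Band 2: 880 × 0.967 = 851
Band 3: 1480 × 0.964 = 1427
Band 4: 1020 × 0.949 = 968
Band 5: 920 × 0.949 = 873
Band 6: 900 × 0.967 = 870
→ [63, 851, 1427, 968, 873, 870]
Total after period 1: 63 + 851 + 1427 + 968 + 873 + 870 = 5052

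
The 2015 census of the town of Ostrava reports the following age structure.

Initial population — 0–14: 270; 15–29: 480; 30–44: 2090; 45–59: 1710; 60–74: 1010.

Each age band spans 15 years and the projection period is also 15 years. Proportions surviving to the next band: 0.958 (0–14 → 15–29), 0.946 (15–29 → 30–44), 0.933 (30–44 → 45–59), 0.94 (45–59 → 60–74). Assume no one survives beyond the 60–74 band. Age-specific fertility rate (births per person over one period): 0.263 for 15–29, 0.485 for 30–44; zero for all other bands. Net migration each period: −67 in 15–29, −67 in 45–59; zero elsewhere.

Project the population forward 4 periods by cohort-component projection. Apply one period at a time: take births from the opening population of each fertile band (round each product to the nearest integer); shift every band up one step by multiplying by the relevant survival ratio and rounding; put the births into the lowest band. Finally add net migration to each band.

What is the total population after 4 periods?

Period 1:
Births: 480 × 0.263 = 126, 2090 × 0.485 = 1014 → 1140
15–29: 270 × 0.958 = 259
30–44: 480 × 0.946 = 454
45–59: 2090 × 0.933 = 1950
60–74: 1710 × 0.94 = 1607
Net migration: 15–29 − 67 → 192; 45–59 − 67 → 1883
→ [1140, 192, 454, 1883, 1607]
Period 2:
Births: 192 × 0.263 = 50, 454 × 0.485 = 220 → 270
15–29: 1140 × 0.958 = 1092
30–44: 192 × 0.946 = 182
45–59: 454 × 0.933 = 424
60–74: 1883 × 0.94 = 1770
Net migration: 15–29 − 67 → 1025; 45–59 − 67 → 357
→ [270, 1025, 182, 357, 1770]
Period 3:
Births: 1025 × 0.263 = 270, 182 × 0.485 = 88 → 358
15–29: 270 × 0.958 = 259
30–44: 1025 × 0.946 = 970
45–59: 182 × 0.933 = 170
60–74: 357 × 0.94 = 336
Net migration: 15–29 − 67 → 192; 45–59 − 67 → 103
→ [358, 192, 970, 103, 336]
Period 4:
Births: 192 × 0.263 = 50, 970 × 0.485 = 470 → 520
15–29: 358 × 0.958 = 343
30–44: 192 × 0.946 = 182
45–59: 970 × 0.933 = 905
60–74: 103 × 0.94 = 97
Net migration: 15–29 − 67 → 276; 45–59 − 67 → 838
→ [520, 276, 182, 838, 97]
Total after period 4: 520 + 276 + 182 + 838 + 97 = 1913

1913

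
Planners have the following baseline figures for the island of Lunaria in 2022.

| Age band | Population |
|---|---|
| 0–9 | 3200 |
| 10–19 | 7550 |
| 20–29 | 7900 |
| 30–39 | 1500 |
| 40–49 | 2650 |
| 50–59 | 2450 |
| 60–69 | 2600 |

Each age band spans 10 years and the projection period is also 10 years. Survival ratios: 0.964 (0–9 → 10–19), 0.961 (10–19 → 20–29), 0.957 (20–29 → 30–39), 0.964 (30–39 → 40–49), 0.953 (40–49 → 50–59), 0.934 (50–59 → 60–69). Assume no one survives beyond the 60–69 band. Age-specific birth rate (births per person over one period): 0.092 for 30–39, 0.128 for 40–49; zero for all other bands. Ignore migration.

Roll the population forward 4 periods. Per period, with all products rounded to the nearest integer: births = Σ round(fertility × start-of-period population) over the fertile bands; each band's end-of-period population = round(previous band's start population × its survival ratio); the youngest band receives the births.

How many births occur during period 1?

Numbering the bands 1..7 from youngest to oldest:
Period 1.
Births: 1500 × 0.092 = 138, 2650 × 0.128 = 339 — total 477
Band 2: 3200 × 0.964 = 3085
Band 3: 7550 × 0.961 = 7256
Band 4: 7900 × 0.957 = 7560
Band 5: 1500 × 0.964 = 1446
Band 6: 2650 × 0.953 = 2525
Band 7: 2450 × 0.934 = 2288
Giving 477 / 3085 / 7256 / 7560 / 1446 / 2525 / 2288.

477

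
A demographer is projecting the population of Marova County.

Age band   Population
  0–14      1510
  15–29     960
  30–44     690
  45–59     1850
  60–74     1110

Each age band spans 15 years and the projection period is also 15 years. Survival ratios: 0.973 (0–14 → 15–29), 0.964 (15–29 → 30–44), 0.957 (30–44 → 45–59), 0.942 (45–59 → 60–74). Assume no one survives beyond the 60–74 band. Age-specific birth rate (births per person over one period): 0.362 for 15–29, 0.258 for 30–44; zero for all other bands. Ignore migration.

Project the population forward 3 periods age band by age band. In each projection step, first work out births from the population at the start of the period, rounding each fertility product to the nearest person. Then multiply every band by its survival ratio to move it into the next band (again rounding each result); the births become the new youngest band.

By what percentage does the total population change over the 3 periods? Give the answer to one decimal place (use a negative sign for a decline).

Period 1.
Births: 960 × 0.362 = 348, 690 × 0.258 = 178 ⇒ total 526
15–29: 1510 × 0.973 = 1469
30–44: 960 × 0.964 = 925
45–59: 690 × 0.957 = 660
60–74: 1850 × 0.942 = 1743
End of period: [526, 1469, 925, 660, 1743]
Period 2.
Births: 1469 × 0.362 = 532, 925 × 0.258 = 239 ⇒ total 771
15–29: 526 × 0.973 = 512
30–44: 1469 × 0.964 = 1416
45–59: 925 × 0.957 = 885
60–74: 660 × 0.942 = 622
End of period: [771, 512, 1416, 885, 622]
Period 3.
Births: 512 × 0.362 = 185, 1416 × 0.258 = 365 ⇒ total 550
15–29: 771 × 0.973 = 750
30–44: 512 × 0.964 = 494
45–59: 1416 × 0.957 = 1355
60–74: 885 × 0.942 = 834
End of period: [550, 750, 494, 1355, 834]
Total: 6120 → 3983; change = -2137; percentage change = -34.9%

-34.9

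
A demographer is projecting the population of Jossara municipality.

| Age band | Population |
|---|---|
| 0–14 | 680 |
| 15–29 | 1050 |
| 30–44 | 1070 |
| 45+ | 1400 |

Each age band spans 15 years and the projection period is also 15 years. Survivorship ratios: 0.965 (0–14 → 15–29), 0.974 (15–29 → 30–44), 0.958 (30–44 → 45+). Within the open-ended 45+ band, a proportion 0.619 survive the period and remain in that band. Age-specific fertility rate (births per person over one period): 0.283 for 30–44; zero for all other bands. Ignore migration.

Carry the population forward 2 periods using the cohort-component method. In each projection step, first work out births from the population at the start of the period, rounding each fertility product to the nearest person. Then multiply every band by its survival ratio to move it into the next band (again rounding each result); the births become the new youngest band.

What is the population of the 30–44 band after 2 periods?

(Bands numbered youngest = 1 to oldest = 4.)
Period 1:
Births: 1070 × 0.283 = 303
Band 2: 680 × 0.965 = 656
Band 3: 1050 × 0.974 = 1023
Band 4: 1070 × 0.958 + 1400 × 0.619 = 1025 + 867 = 1892
→ [303, 656, 1023, 1892]
Period 2:
Births: 1023 × 0.283 = 290
Band 2: 303 × 0.965 = 292
Band 3: 656 × 0.974 = 639
Band 4: 1023 × 0.958 + 1892 × 0.619 = 980 + 1171 = 2151
→ [290, 292, 639, 2151]

639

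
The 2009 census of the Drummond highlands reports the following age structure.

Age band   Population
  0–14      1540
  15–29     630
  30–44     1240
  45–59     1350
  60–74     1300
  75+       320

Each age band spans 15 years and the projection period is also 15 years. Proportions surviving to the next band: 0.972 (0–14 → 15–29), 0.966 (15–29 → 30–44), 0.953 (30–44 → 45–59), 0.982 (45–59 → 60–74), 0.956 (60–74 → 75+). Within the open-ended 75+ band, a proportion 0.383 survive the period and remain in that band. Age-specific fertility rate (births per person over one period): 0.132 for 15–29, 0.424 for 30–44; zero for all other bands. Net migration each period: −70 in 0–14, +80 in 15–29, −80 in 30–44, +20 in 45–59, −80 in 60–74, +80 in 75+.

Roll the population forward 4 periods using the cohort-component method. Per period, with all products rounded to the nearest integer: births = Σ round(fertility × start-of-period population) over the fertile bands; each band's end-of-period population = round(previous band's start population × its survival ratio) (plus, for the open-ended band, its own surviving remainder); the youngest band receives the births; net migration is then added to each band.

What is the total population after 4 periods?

4208

Numbering the groups 1..6 from youngest to oldest:
Period 1:
Births: 630 × 0.132 = 83 ; 1240 × 0.424 = 526 ⇒ total 609
Group 2: 1540 × 0.972 = 1497
Group 3: 630 × 0.966 = 609
Group 4: 1240 × 0.953 = 1182
Group 5: 1350 × 0.982 = 1326
Group 6: 1300 × 0.956 + 320 × 0.383 = 1243 + 123 = 1366
Net migration: Group 1 − 70 → 539; Group 2 + 80 → 1577; Group 3 − 80 → 529; Group 4 + 20 → 1202; Group 5 − 80 → 1246; Group 6 + 80 → 1446
Population now: 0–14=539, 15–29=1577, 30–44=529, 45–59=1202, 60–74=1246, 75+=1446
Period 2:
Births: 1577 × 0.132 = 208 ; 529 × 0.424 = 224 ⇒ total 432
Group 2: 539 × 0.972 = 524
Group 3: 1577 × 0.966 = 1523
Group 4: 529 × 0.953 = 504
Group 5: 1202 × 0.982 = 1180
Group 6: 1246 × 0.956 + 1446 × 0.383 = 1191 + 554 = 1745
Net migration: Group 1 − 70 → 362; Group 2 + 80 → 604; Group 3 − 80 → 1443; Group 4 + 20 → 524; Group 5 − 80 → 1100; Group 6 + 80 → 1825
Population now: 0–14=362, 15–29=604, 30–44=1443, 45–59=524, 60–74=1100, 75+=1825
Period 3:
Births: 604 × 0.132 = 80 ; 1443 × 0.424 = 612 ⇒ total 692
Group 2: 362 × 0.972 = 352
Group 3: 604 × 0.966 = 583
Group 4: 1443 × 0.953 = 1375
Group 5: 524 × 0.982 = 515
Group 6: 1100 × 0.956 + 1825 × 0.383 = 1052 + 699 = 1751
Net migration: Group 1 − 70 → 622; Group 2 + 80 → 432; Group 3 − 80 → 503; Group 4 + 20 → 1395; Group 5 − 80 → 435; Group 6 + 80 → 1831
Population now: 0–14=622, 15–29=432, 30–44=503, 45–59=1395, 60–74=435, 75+=1831
Period 4:
Births: 432 × 0.132 = 57 ; 503 × 0.424 = 213 ⇒ total 270
Group 2: 622 × 0.972 = 605
Group 3: 432 × 0.966 = 417
Group 4: 503 × 0.953 = 479
Group 5: 1395 × 0.982 = 1370
Group 6: 435 × 0.956 + 1831 × 0.383 = 416 + 701 = 1117
Net migration: Group 1 − 70 → 200; Group 2 + 80 → 685; Group 3 − 80 → 337; Group 4 + 20 → 499; Group 5 − 80 → 1290; Group 6 + 80 → 1197
Population now: 0–14=200, 15–29=685, 30–44=337, 45–59=499, 60–74=1290, 75+=1197
Total after period 4: 200 + 685 + 337 + 499 + 1290 + 1197 = 4208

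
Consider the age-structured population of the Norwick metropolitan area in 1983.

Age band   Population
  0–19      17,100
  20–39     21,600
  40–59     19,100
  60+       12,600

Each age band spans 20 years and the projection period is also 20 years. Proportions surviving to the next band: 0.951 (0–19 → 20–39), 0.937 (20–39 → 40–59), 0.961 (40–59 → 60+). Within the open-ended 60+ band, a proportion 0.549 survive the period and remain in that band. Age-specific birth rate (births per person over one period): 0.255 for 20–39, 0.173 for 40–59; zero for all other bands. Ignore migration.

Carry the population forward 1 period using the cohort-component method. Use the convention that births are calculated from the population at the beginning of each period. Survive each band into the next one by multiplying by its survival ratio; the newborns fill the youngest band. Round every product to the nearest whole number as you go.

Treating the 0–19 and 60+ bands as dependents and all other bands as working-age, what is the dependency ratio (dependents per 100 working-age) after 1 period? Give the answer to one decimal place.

93.4

Call the groups 1 to 4, youngest first.
— Period 1 —
Births: 21600 * 0.255 = 5508, 19100 * 0.173 = 3304 → total 8812
Group 2: 17100 * 0.951 = 16262
Group 3: 21600 * 0.937 = 20239
Group 4: 19100 * 0.961 + 12600 * 0.549 = 18355 + 6917 = 25272
End of period: [8812, 16262, 20239, 25272]
Dependents (band 0–19 + band 60+) = 8812 + 25272 = 34084; working-age = 36501; ratio = 34084/36501 × 100 = 93.4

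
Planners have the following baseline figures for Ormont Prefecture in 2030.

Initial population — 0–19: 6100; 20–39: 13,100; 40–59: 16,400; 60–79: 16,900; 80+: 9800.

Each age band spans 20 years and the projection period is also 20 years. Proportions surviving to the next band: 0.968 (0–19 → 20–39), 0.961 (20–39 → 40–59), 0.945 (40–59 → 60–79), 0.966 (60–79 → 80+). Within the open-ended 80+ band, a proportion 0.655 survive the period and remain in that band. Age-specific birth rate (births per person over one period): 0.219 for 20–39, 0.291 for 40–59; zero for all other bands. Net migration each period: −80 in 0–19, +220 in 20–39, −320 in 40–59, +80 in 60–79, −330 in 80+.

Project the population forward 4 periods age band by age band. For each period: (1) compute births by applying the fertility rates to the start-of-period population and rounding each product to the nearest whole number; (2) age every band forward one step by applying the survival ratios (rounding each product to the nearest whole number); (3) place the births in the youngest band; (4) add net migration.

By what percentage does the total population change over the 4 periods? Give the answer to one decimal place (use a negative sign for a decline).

Period 1:
Births: 13100 × 0.219 = 2869, 16400 × 0.291 = 4772 — total 7641
20–39: 6100 × 0.968 = 5905
40–59: 13100 × 0.961 = 12589
60–79: 16400 × 0.945 = 15498
80+: 16900 × 0.966 + 9800 × 0.655 = 16325 + 6419 = 22744
Net migration: 0–19 − 80 → 7561; 20–39 + 220 → 6125; 40–59 − 320 → 12269; 60–79 + 80 → 15578; 80+ − 330 → 22414
→ [7561, 6125, 12269, 15578, 22414]
Period 2:
Births: 6125 × 0.219 = 1341, 12269 × 0.291 = 3570 — total 4911
20–39: 7561 × 0.968 = 7319
40–59: 6125 × 0.961 = 5886
60–79: 12269 × 0.945 = 11594
80+: 15578 × 0.966 + 22414 × 0.655 = 15048 + 14681 = 29729
Net migration: 0–19 − 80 → 4831; 20–39 + 220 → 7539; 40–59 − 320 → 5566; 60–79 + 80 → 11674; 80+ − 330 → 29399
→ [4831, 7539, 5566, 11674, 29399]
Period 3:
Births: 7539 × 0.219 = 1651, 5566 × 0.291 = 1620 — total 3271
20–39: 4831 × 0.968 = 4676
40–59: 7539 × 0.961 = 7245
60–79: 5566 × 0.945 = 5260
80+: 11674 × 0.966 + 29399 × 0.655 = 11277 + 19256 = 30533
Net migration: 0–19 − 80 → 3191; 20–39 + 220 → 4896; 40–59 − 320 → 6925; 60–79 + 80 → 5340; 80+ − 330 → 30203
→ [3191, 4896, 6925, 5340, 30203]
Period 4:
Births: 4896 × 0.219 = 1072, 6925 × 0.291 = 2015 — total 3087
20–39: 3191 × 0.968 = 3089
40–59: 4896 × 0.961 = 4705
60–79: 6925 × 0.945 = 6544
80+: 5340 × 0.966 + 30203 × 0.655 = 5158 + 19783 = 24941
Net migration: 0–19 − 80 → 3007; 20–39 + 220 → 3309; 40–59 − 320 → 4385; 60–79 + 80 → 6624; 80+ − 330 → 24611
→ [3007, 3309, 4385, 6624, 24611]
Total: 62300 → 41936; change = -20364; percentage change = -32.7%

-32.7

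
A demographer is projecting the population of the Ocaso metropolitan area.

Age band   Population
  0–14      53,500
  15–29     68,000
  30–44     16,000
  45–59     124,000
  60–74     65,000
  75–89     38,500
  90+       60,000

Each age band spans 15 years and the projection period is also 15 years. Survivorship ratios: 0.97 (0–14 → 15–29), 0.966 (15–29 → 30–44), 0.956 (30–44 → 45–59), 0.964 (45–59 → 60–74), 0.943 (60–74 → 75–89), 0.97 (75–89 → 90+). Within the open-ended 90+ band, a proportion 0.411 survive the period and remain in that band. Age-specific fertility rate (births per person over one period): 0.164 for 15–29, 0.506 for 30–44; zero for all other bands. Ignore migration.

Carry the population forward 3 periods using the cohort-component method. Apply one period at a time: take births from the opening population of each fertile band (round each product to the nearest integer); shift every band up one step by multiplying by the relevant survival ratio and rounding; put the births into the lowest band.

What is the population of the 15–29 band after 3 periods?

[period 1]
Births: 68000 × 0.164 = 11152  |  16000 × 0.506 = 8096 — total 19248
15–29: 53500 × 0.97 = 51895
30–44: 68000 × 0.966 = 65688
45–59: 16000 × 0.956 = 15296
60–74: 124000 × 0.964 = 119536
75–89: 65000 × 0.943 = 61295
90+: 38500 × 0.97 + 60000 × 0.411 = 37345 + 24660 = 62005
End of period: [19248, 51895, 65688, 15296, 119536, 61295, 62005]
[period 2]
Births: 51895 × 0.164 = 8511  |  65688 × 0.506 = 33238 — total 41749
15–29: 19248 × 0.97 = 18671
30–44: 51895 × 0.966 = 50131
45–59: 65688 × 0.956 = 62798
60–74: 15296 × 0.964 = 14745
75–89: 119536 × 0.943 = 112722
90+: 61295 × 0.97 + 62005 × 0.411 = 59456 + 25484 = 84940
End of period: [41749, 18671, 50131, 62798, 14745, 112722, 84940]
[period 3]
Births: 18671 × 0.164 = 3062  |  50131 × 0.506 = 25366 — total 28428
15–29: 41749 × 0.97 = 40497
30–44: 18671 × 0.966 = 18036
45–59: 50131 × 0.956 = 47925
60–74: 62798 × 0.964 = 60537
75–89: 14745 × 0.943 = 13905
90+: 112722 × 0.97 + 84940 × 0.411 = 109340 + 34910 = 144250
End of period: [28428, 40497, 18036, 47925, 60537, 13905, 144250]

40497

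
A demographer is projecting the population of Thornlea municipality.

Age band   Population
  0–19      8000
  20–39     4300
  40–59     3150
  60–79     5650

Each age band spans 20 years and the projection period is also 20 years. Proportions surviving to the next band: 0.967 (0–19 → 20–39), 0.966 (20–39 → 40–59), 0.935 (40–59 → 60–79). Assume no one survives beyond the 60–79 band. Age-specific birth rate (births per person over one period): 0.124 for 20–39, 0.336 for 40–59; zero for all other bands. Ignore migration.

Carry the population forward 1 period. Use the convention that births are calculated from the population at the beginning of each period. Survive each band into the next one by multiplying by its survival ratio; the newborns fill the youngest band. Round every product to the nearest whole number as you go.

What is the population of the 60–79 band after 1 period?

After projecting period 1:
Births: 4300 × 0.124 = 533, 3150 × 0.336 = 1058 — total 1591
20–39: 8000 × 0.967 = 7736
40–59: 4300 × 0.966 = 4154
60–79: 3150 × 0.935 = 2945
Giving 1591 / 7736 / 4154 / 2945.

2945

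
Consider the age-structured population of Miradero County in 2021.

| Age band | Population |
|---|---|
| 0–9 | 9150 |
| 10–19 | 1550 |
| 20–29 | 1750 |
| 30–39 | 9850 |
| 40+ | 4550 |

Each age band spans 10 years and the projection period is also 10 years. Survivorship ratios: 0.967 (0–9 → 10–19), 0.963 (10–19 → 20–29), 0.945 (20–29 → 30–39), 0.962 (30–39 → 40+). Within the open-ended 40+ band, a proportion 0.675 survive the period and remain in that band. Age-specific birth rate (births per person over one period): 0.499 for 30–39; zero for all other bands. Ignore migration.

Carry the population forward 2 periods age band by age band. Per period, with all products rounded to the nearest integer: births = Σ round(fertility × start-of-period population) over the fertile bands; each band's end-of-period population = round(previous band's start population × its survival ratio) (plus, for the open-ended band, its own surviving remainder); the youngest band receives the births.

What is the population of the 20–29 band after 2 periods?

Let group 1 be 0–9 through group 5 = 40+.
Period 1.
Births: 9850 × 0.499 = 4915
Group 2: 9150 × 0.967 = 8848
Group 3: 1550 × 0.963 = 1493
Group 4: 1750 × 0.945 = 1654
Group 5: 9850 × 0.962 + 4550 × 0.675 = 9476 + 3071 = 12547
Giving 4915 / 8848 / 1493 / 1654 / 12547.
Period 2.
Births: 1654 × 0.499 = 825
Group 2: 4915 × 0.967 = 4753
Group 3: 8848 × 0.963 = 8521
Group 4: 1493 × 0.945 = 1411
Group 5: 1654 × 0.962 + 12547 × 0.675 = 1591 + 8469 = 10060
Giving 825 / 4753 / 8521 / 1411 / 10060.

8521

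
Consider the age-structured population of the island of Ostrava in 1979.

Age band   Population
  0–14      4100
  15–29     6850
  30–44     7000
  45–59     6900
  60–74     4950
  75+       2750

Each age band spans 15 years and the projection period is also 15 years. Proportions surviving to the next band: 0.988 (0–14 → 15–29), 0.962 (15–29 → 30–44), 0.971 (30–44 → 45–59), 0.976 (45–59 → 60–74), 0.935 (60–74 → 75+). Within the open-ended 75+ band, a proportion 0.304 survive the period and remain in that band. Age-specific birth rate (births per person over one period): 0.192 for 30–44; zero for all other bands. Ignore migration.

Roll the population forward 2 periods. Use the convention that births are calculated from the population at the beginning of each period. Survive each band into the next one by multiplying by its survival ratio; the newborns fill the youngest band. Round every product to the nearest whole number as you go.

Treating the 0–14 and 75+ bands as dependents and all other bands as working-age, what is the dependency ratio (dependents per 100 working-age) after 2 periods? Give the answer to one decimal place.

50.5

After projecting period 1:
Births: 7000 × 0.192 = 1344
15–29: 4100 × 0.988 = 4051
30–44: 6850 × 0.962 = 6590
45–59: 7000 × 0.971 = 6797
60–74: 6900 × 0.976 = 6734
75+: 4950 × 0.935 + 2750 × 0.304 = 4628 + 836 = 5464
Population now: 0–14=1344, 15–29=4051, 30–44=6590, 45–59=6797, 60–74=6734, 75+=5464
After projecting period 2:
Births: 6590 × 0.192 = 1265
15–29: 1344 × 0.988 = 1328
30–44: 4051 × 0.962 = 3897
45–59: 6590 × 0.971 = 6399
60–74: 6797 × 0.976 = 6634
75+: 6734 × 0.935 + 5464 × 0.304 = 6296 + 1661 = 7957
Population now: 0–14=1265, 15–29=1328, 30–44=3897, 45–59=6399, 60–74=6634, 75+=7957
Dependents (band 0–14 + band 75+) = 1265 + 7957 = 9222; working-age = 18258; ratio = 9222/18258 × 100 = 50.5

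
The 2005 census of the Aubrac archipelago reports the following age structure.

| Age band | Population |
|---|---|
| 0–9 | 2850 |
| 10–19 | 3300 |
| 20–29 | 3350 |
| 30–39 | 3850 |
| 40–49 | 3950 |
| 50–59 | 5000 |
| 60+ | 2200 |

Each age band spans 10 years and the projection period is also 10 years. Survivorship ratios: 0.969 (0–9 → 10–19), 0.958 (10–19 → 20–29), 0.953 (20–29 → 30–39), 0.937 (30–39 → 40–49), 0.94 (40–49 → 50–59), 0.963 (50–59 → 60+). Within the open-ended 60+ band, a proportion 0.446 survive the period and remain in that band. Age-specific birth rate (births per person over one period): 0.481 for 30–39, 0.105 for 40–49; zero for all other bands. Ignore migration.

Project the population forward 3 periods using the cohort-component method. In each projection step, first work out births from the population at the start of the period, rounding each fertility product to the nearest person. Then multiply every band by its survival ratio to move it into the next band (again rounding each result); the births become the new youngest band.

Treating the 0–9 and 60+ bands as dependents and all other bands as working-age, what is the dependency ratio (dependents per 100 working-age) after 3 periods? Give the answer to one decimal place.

(Bands numbered youngest = 1 to oldest = 7.)
Period 1.
Births: 3850 × 0.481 = 1852 ; 3950 × 0.105 = 415 — total 2267
Band 2: 2850 × 0.969 = 2762
Band 3: 3300 × 0.958 = 3161
Band 4: 3350 × 0.953 = 3193
Band 5: 3850 × 0.937 = 3607
Band 6: 3950 × 0.94 = 3713
Band 7: 5000 × 0.963 + 2200 × 0.446 = 4815 + 981 = 5796
→ [2267, 2762, 3161, 3193, 3607, 3713, 5796]
Period 2.
Births: 3193 × 0.481 = 1536 ; 3607 × 0.105 = 379 — total 1915
Band 2: 2267 × 0.969 = 2197
Band 3: 2762 × 0.958 = 2646
Band 4: 3161 × 0.953 = 3012
Band 5: 3193 × 0.937 = 2992
Band 6: 3607 × 0.94 = 3391
Band 7: 3713 × 0.963 + 5796 × 0.446 = 3576 + 2585 = 6161
→ [1915, 2197, 2646, 3012, 2992, 3391, 6161]
Period 3.
Births: 3012 × 0.481 = 1449 ; 2992 × 0.105 = 314 — total 1763
Band 2: 1915 × 0.969 = 1856
Band 3: 2197 × 0.958 = 2105
Band 4: 2646 × 0.953 = 2522
Band 5: 3012 × 0.937 = 2822
Band 6: 2992 × 0.94 = 2812
Band 7: 3391 × 0.963 + 6161 × 0.446 = 3266 + 2748 = 6014
→ [1763, 1856, 2105, 2522, 2822, 2812, 6014]
Dependents (band 0–9 + band 60+) = 1763 + 6014 = 7777; working-age = 12117; ratio = 7777/12117 × 100 = 64.2

64.2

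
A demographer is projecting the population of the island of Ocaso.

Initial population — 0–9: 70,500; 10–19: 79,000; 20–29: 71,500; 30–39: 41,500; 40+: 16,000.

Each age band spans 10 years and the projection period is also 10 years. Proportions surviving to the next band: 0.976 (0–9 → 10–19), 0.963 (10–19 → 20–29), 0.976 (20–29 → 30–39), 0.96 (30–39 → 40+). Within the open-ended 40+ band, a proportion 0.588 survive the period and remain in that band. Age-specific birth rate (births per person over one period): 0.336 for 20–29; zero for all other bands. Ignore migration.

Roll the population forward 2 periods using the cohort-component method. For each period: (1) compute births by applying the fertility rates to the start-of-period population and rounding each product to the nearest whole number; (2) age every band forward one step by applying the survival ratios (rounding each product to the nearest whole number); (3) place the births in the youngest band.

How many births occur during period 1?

Call the bands 1 to 5, youngest first.
Period 1:
Births: 71500 * 0.336 = 24024
Band 2: 70500 * 0.976 = 68808
Band 3: 79000 * 0.963 = 76077
Band 4: 71500 * 0.976 = 69784
Band 5: 41500 * 0.96 + 16000 * 0.588 = 39840 + 9408 = 49248
Population now: 0–9=24024, 10–19=68808, 20–29=76077, 30–39=69784, 40+=49248

24024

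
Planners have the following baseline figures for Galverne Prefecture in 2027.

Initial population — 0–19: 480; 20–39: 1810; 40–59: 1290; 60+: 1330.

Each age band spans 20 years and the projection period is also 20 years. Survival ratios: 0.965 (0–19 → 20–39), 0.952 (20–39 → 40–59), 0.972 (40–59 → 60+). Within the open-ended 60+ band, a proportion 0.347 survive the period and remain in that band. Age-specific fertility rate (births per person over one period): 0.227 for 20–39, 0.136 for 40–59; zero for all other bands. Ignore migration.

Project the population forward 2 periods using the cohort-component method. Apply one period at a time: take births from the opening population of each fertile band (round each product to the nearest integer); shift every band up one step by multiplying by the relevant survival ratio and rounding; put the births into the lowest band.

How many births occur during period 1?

586

[period 1]
Births: 1810 × 0.227 = 411 ; 1290 × 0.136 = 175 ⇒ total 586
20–39: 480 × 0.965 = 463
40–59: 1810 × 0.952 = 1723
60+: 1290 × 0.972 + 1330 × 0.347 = 1254 + 462 = 1716
Giving 586 / 463 / 1723 / 1716.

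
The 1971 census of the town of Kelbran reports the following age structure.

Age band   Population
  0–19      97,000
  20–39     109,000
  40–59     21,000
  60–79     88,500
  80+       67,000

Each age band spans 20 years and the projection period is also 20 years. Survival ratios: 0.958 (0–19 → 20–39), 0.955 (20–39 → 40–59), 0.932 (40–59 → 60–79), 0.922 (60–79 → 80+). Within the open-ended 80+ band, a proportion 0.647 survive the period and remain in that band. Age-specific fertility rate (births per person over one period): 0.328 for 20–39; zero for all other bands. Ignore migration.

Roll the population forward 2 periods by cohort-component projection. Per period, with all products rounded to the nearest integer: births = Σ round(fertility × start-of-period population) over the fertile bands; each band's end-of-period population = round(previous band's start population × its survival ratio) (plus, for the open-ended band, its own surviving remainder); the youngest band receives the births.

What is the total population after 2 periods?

Numbering the groups 1..5 from youngest to oldest:
Period 1.
Births: 109000 * 0.328 = 35752
Group 2: 97000 * 0.958 = 92926
Group 3: 109000 * 0.955 = 104095
Group 4: 21000 * 0.932 = 19572
Group 5: 88500 * 0.922 + 67000 * 0.647 = 81597 + 43349 = 124946
→ [35752, 92926, 104095, 19572, 124946]
Period 2.
Births: 92926 * 0.328 = 30480
Group 2: 35752 * 0.958 = 34250
Group 3: 92926 * 0.955 = 88744
Group 4: 104095 * 0.932 = 97017
Group 5: 19572 * 0.922 + 124946 * 0.647 = 18045 + 80840 = 98885
→ [30480, 34250, 88744, 97017, 98885]
Total after period 2: 30480 + 34250 + 88744 + 97017 + 98885 = 349376

349376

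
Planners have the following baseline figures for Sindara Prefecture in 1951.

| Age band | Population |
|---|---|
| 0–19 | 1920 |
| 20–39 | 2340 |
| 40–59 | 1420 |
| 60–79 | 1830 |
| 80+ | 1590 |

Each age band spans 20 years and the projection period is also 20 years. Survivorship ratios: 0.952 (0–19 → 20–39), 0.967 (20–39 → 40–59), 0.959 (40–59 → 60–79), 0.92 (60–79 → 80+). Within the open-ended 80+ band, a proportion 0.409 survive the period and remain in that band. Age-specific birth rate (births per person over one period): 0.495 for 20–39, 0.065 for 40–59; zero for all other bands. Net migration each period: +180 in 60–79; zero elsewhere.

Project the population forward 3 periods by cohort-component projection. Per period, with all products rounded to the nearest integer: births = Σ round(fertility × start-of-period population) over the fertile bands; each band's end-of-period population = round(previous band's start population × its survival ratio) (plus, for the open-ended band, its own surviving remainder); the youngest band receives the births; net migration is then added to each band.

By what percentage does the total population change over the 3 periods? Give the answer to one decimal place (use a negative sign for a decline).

-13.6

[period 1]
Births: 2340 × 0.495 = 1158 ; 1420 × 0.065 = 92 → total 1250
20–39: 1920 × 0.952 = 1828
40–59: 2340 × 0.967 = 2263
60–79: 1420 × 0.959 = 1362
80+: 1830 × 0.92 + 1590 × 0.409 = 1684 + 650 = 2334
Net migration: 60–79 + 180 → 1542
→ [1250, 1828, 2263, 1542, 2334]
[period 2]
Births: 1828 × 0.495 = 905 ; 2263 × 0.065 = 147 → total 1052
20–39: 1250 × 0.952 = 1190
40–59: 1828 × 0.967 = 1768
60–79: 2263 × 0.959 = 2170
80+: 1542 × 0.92 + 2334 × 0.409 = 1419 + 955 = 2374
Net migration: 60–79 + 180 → 2350
→ [1052, 1190, 1768, 2350, 2374]
[period 3]
Births: 1190 × 0.495 = 589 ; 1768 × 0.065 = 115 → total 704
20–39: 1052 × 0.952 = 1002
40–59: 1190 × 0.967 = 1151
60–79: 1768 × 0.959 = 1696
80+: 2350 × 0.92 + 2374 × 0.409 = 2162 + 971 = 3133
Net migration: 60–79 + 180 → 1876
→ [704, 1002, 1151, 1876, 3133]
Total: 9100 → 7866; change = -1234; percentage change = -13.6%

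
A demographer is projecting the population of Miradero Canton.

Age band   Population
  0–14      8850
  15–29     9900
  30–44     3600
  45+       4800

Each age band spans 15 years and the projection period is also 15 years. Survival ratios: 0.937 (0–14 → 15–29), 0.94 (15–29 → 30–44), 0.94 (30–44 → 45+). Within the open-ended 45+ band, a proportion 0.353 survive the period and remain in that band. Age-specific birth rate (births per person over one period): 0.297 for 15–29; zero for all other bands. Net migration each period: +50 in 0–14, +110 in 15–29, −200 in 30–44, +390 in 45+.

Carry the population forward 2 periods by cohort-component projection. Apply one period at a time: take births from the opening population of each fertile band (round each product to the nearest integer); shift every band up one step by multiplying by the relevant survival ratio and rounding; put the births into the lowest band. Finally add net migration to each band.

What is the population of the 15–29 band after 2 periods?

Period 1:
Births: 9900 * 0.297 = 2940
15–29: 8850 * 0.937 = 8292
30–44: 9900 * 0.94 = 9306
45+: 3600 * 0.94 + 4800 * 0.353 = 3384 + 1694 = 5078
Net migration: 0–14 + 50 → 2990; 15–29 + 110 → 8402; 30–44 − 200 → 9106; 45+ + 390 → 5468
Population now: 0–14=2990, 15–29=8402, 30–44=9106, 45+=5468
Period 2:
Births: 8402 * 0.297 = 2495
15–29: 2990 * 0.937 = 2802
30–44: 8402 * 0.94 = 7898
45+: 9106 * 0.94 + 5468 * 0.353 = 8560 + 1930 = 10490
Net migration: 0–14 + 50 → 2545; 15–29 + 110 → 2912; 30–44 − 200 → 7698; 45+ + 390 → 10880
Population now: 0–14=2545, 15–29=2912, 30–44=7698, 45+=10880

2912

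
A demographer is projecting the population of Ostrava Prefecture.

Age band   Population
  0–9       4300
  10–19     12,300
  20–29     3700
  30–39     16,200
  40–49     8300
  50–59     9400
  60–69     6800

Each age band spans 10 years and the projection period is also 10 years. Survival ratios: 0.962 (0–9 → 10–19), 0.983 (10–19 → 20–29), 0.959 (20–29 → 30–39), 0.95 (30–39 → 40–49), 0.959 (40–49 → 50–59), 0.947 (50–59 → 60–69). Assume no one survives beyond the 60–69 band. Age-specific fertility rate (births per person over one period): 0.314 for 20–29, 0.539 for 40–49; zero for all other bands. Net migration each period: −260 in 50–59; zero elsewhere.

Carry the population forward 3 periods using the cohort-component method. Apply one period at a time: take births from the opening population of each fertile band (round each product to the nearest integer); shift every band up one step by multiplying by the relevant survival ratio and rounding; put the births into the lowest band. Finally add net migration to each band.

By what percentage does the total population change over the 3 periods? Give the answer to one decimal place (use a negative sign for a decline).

— Period 1 —
Births: 3700 × 0.314 = 1162, 8300 × 0.539 = 4474 → 5636
10–19: 4300 × 0.962 = 4137
20–29: 12300 × 0.983 = 12091
30–39: 3700 × 0.959 = 3548
40–49: 16200 × 0.95 = 15390
50–59: 8300 × 0.959 = 7960
60–69: 9400 × 0.947 = 8902
Net migration: 50–59 − 260 → 7700
Population now: 0–9=5636, 10–19=4137, 20–29=12091, 30–39=3548, 40–49=15390, 50–59=7700, 60–69=8902
— Period 2 —
Births: 12091 × 0.314 = 3797, 15390 × 0.539 = 8295 → 12092
10–19: 5636 × 0.962 = 5422
20–29: 4137 × 0.983 = 4067
30–39: 12091 × 0.959 = 11595
40–49: 3548 × 0.95 = 3371
50–59: 15390 × 0.959 = 14759
60–69: 7700 × 0.947 = 7292
Net migration: 50–59 − 260 → 14499
Population now: 0–9=12092, 10–19=5422, 20–29=4067, 30–39=11595, 40–49=3371, 50–59=14499, 60–69=7292
— Period 3 —
Births: 4067 × 0.314 = 1277, 3371 × 0.539 = 1817 → 3094
10–19: 12092 × 0.962 = 11633
20–29: 5422 × 0.983 = 5330
30–39: 4067 × 0.959 = 3900
40–49: 11595 × 0.95 = 11015
50–59: 3371 × 0.959 = 3233
60–69: 14499 × 0.947 = 13731
Net migration: 50–59 − 260 → 2973
Population now: 0–9=3094, 10–19=11633, 20–29=5330, 30–39=3900, 40–49=11015, 50–59=2973, 60–69=13731
Total: 61000 → 51676; change = -9324; percentage change = -15.3%

-15.3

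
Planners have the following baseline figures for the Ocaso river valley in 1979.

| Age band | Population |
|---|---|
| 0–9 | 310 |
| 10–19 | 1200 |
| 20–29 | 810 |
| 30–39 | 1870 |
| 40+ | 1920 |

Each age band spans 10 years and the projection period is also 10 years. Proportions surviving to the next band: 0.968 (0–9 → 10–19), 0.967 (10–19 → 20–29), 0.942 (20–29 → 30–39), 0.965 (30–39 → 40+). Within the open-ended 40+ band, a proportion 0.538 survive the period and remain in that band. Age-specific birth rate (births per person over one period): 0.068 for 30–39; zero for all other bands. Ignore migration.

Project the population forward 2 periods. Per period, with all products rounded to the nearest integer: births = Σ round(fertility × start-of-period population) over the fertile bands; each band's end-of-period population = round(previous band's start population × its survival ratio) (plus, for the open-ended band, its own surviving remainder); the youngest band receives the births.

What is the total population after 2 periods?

[period 1]
Births: 1870 × 0.068 = 127
10–19: 310 × 0.968 = 300
20–29: 1200 × 0.967 = 1160
30–39: 810 × 0.942 = 763
40+: 1870 × 0.965 + 1920 × 0.538 = 1805 + 1033 = 2838
End of period: [127, 300, 1160, 763, 2838]
[period 2]
Births: 763 × 0.068 = 52
10–19: 127 × 0.968 = 123
20–29: 300 × 0.967 = 290
30–39: 1160 × 0.942 = 1093
40+: 763 × 0.965 + 2838 × 0.538 = 736 + 1527 = 2263
End of period: [52, 123, 290, 1093, 2263]
Total after period 2: 52 + 123 + 290 + 1093 + 2263 = 3821

3821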